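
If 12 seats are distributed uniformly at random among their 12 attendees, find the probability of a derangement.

Derangements satisfy D(n) = (n-1)(D(n-1) + D(n-2)), starting from D(0)=1, D(1)=0.
Building up: D(2)=1, D(3)=2, D(4)=9, D(5)=44, D(6)=265, D(7)=1854, D(8)=14833, D(9)=133496, D(10)=1334961, D(11)=14684570, D(12)=176214841.
Total arrangements: 12! = 479001600.
Probability = D(12)/12! = 16019531/43545600.

Final answer: D(12)/12! = 176214841/479001600 = 0.367879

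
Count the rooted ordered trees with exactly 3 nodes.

The structures are counted by the Catalan number C_n. Here n = 3 - 1 = 2.
Using C_0 = 1 and C_(k+1) = C_k x 2(2k+1)/(k+2), build up term by term: C_1=1, C_2=2.

Final answer: C_{2} = 2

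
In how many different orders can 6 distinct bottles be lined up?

The number of ways to arrange 6 distinct objects is 6!.

Final answer: 6! = 720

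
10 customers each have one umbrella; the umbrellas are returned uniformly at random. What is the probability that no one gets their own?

Derangements satisfy D(n) = (n-1)(D(n-1) + D(n-2)), starting from D(0)=1, D(1)=0.
Building up: D(2)=1, D(3)=2, D(4)=9, D(5)=44, D(6)=265, D(7)=1854, D(8)=14833, D(9)=133496, D(10)=1334961.
Total arrangements: 10! = 3628800.
Probability = D(10)/10! = 16481/44800.

Final answer: D(10)/10! = 1334961/3628800 = 0.367879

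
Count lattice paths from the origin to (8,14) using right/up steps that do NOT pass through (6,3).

Total paths to (8,14): C(22,14) = 319770.
Paths through (6,3): C(9,3) x C(13,11) = 6552.
Avoiding (6,3): 319770 - 6552.

Final answer: 313218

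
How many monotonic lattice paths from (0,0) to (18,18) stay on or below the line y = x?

Total monotonic paths to (18,18): C(36,18) = 9075135300.
By the reflection principle, paths that go above the diagonal number C(36,19) = 8597496600.
Valid Dyck paths: 9075135300 - 8597496600.
(This is the Catalan number C_{18}.)

Final answer: C_{18} = 477638700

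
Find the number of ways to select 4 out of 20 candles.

C(20,4) = 20!/(4! x (20-4)!).

Final answer: C(20,4) = 4845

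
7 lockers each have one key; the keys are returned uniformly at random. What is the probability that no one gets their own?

Use the recurrence D(n) = (n-1)(D(n-1) + D(n-2)) with D(0)=1, D(1)=0.
Building up: D(2)=1, D(3)=2, D(4)=9, D(5)=44, D(6)=265, D(7)=1854.
Total arrangements: 7! = 5040.
Probability = D(7)/7! = 103/280.

Final answer: D(7)/7! = 1854/5040 = 0.367857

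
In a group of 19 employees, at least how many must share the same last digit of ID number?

There are 10 possible values for last digit of ID number. With 19 employees and 10 categories, by pigeonhole: ceiling(19/10).

Final answer: 2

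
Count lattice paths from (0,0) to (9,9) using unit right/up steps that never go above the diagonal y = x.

Total monotonic paths to (9,9): C(18,9) = 48620.
By the reflection principle, paths that go above the diagonal number C(18,10) = 43758.
Valid Dyck paths: 48620 - 43758.
(Check: C(18,9) - C(18,10) = C(18,9)/10, the Catalan number C_{9}.)

Final answer: C_{9} = 4862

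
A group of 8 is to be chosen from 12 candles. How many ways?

C(12,8) = 12!/(8! x (12-8)!).

Final answer: C(12,8) = 495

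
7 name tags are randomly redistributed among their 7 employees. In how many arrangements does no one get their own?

Derangements satisfy D(n) = (n-1)(D(n-1) + D(n-2)), starting from D(0)=1, D(1)=0.
D(2) = 1 x (0 + 1) = 1
D(3) = 2 x (1 + 0) = 2
D(4) = 3 x (2 + 1) = 9
D(5) = 4 x (9 + 2) = 44
D(6) = 5 x (44 + 9) = 265
D(7) = 6 x (D(6) + D(5)) = 6 x (265 + 44)

Final answer: D(7) = 1854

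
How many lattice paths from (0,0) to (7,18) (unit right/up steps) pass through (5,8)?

Paths (0,0)->(5,8): C(13,8) = 1287.
Paths (5,8)->(7,18): C(12,10) = 66.
By multiplication principle: 1287 x 66.

Final answer: 84942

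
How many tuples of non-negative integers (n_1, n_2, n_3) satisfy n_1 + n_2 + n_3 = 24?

Stars and bars with 24 stars and 2 bars:
C(24+3-1, 3-1) = C(26,2).

Final answer: C(26,2) = 325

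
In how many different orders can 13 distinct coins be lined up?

The number of ways to arrange 13 distinct objects is 13!.

Final answer: 13! = 6227020800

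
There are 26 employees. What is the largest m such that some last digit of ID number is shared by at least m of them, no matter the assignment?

There are 10 possible values for last digit of ID number. With 26 employees and 10 categories, by pigeonhole: ceiling(26/10).

Final answer: 3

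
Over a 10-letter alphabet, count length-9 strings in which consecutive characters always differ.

First character: 10 choices. Each subsequent: 9 choices (must differ from the previous one).
Total: 10 x 9^8.

Final answer: 10 x 9^{8} = 430467210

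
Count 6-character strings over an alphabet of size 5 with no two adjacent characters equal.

First character: 5 choices. Each subsequent: 4 choices (must differ from the previous one).
Total: 5 x 4^5.

Final answer: 5 x 4^{5} = 5120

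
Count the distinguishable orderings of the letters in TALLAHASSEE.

Letters (A:3, E:2, H:1, L:2, S:2, T:1). Total letters: 11.
Permutations = 11!/(3! x 2! x 2! x 2!).

Final answer: 831600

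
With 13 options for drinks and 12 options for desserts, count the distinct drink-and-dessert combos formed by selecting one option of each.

By the multiplication principle: 13 x 12.

Final answer: 156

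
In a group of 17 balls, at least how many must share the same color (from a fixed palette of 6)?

There are 6 possible values for color (from a fixed palette of 6). With 17 balls and 6 categories, by pigeonhole: ceiling(17/6).

Final answer: 3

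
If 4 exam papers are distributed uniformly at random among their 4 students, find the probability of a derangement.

Use the recurrence D(n) = (n-1)(D(n-1) + D(n-2)) with D(0)=1, D(1)=0.
Building up: D(2)=1, D(3)=2, D(4)=9.
Total arrangements: 4! = 24.
Probability = D(4)/4! = 3/8.

Final answer: D(4)/4! = 9/24 = 0.375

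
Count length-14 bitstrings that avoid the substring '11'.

A valid string ends in 0 (append to any length-(n-1) valid string) or in 01 (append to any length-(n-2) valid string), so a(n) = a(n-1) + a(n-2) with a(1)=2, a(2)=3.
Computing successive values: a(1)=2, a(2)=3, a(3)=5, a(4)=8, a(5)=13, a(6)=21, a(7)=34, a(8)=55, a(9)=89, a(10)=144, a(11)=233, a(12)=377, a(13)=610, a(14)=987.

Final answer: 987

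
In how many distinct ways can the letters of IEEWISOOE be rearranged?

Letters (E:3, I:2, O:2, S:1, W:1). Total letters: 9.
Permutations = 9!/(3! x 2! x 2!).

Final answer: 15120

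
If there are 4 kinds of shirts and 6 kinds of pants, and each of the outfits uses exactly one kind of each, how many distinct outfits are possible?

By the multiplication principle: 4 x 6.

Final answer: 24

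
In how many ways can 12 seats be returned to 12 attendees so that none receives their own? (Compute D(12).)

Use the recurrence D(n) = (n-1)(D(n-1) + D(n-2)) with D(0)=1, D(1)=0.
D(2) = 1 x (0 + 1) = 1
D(3) = 2 x (1 + 0) = 2
D(4) = 3 x (2 + 1) = 9
D(5) = 4 x (9 + 2) = 44
D(6) = 5 x (44 + 9) = 265
D(7) = 6 x (265 + 44) = 1854
D(8) = 7 x (1854 + 265) = 14833
D(9) = 8 x (14833 + 1854) = 133496
D(10) = 9 x (133496 + 14833) = 1334961
D(11) = 10 x (1334961 + 133496) = 14684570
D(12) = 11 x (D(11) + D(10)) = 11 x (14684570 + 1334961)

Final answer: D(12) = 176214841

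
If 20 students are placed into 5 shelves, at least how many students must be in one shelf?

By the pigeonhole principle: ceiling(20/5).

Final answer: 4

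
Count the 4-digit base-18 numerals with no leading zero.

Leading digit: 17 options (nonzero). Other 3 digit(s): 18 options each.
Total: 17 x 18^3.

Final answer: 99144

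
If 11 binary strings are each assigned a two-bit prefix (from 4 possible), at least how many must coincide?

There are 4 possible values for two-bit prefix. With 11 binary strings and 4 categories, by pigeonhole: ceiling(11/4).

Final answer: 3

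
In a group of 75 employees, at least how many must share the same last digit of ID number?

There are 10 possible values for last digit of ID number. With 75 employees and 10 categories, by pigeonhole: ceiling(75/10).

Final answer: 8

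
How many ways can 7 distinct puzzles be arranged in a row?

The number of ways to arrange 7 distinct objects is 7!.

Final answer: 7! = 5040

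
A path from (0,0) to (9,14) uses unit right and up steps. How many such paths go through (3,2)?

Paths (0,0)->(3,2): C(5,2) = 10.
Paths (3,2)->(9,14): C(18,12) = 18564.
By multiplication principle: 10 x 18564.

Final answer: 185640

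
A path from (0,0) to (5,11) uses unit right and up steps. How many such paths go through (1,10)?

Paths (0,0)->(1,10): C(11,10) = 11.
Paths (1,10)->(5,11): C(5,1) = 5.
By multiplication principle: 11 x 5.

Final answer: 55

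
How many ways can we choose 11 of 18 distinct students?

C(18,11) = 18!/(11! x 7!).

Final answer: \binom{18}{11} = 31824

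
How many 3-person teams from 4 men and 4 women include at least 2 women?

Sum over valid woman counts:
C(4,2)C(4,1) = 24
C(4,3)C(4,0) = 4
Total: 24 + 4.

Final answer: 28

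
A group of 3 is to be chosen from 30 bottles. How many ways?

C(30,3) = 30!/(3! x 27!).

Final answer: \binom{30}{3} = 4060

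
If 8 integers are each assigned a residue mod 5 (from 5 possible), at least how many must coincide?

There are 5 possible values for residue mod 5. With 8 integers and 5 categories, by pigeonhole: ceiling(8/5).

Final answer: 2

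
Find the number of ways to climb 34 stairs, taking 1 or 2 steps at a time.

Condition on the final move: it is a 1-step (f(n-1) ways to get there) or a 2-step (f(n-2) ways), so f(n) = f(n-1) + f(n-2), with f(1)=1, f(2)=2.
Computing successive values: f(1)=1, f(2)=2, f(3)=3, f(4)=5, f(5)=8, f(6)=13, f(7)=21, f(8)=34, f(9)=55, f(10)=89, f(11)=144, f(12)=233, f(13)=377, f(14)=610, f(15)=987, f(16)=1597, f(17)=2584, f(18)=4181, f(19)=6765, f(20)=10946, f(21)=17711, f(22)=28657, f(23)=46368, f(24)=75025, f(25)=121393, f(26)=196418, f(27)=317811, f(28)=514229, f(29)=832040, f(30)=1346269, f(31)=2178309, f(32)=3524578, f(33)=5702887, f(34)=9227465.

Final answer: 9227465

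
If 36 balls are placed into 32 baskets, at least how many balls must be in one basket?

By the pigeonhole principle: ceiling(36/32).

Final answer: 2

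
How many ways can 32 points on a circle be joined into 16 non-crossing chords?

This is a standard Catalan-number count: the answer is C_n. Here n = 32/2 = 16.
Using C_0 = 1 and C_(k+1) = C_k x 2(2k+1)/(k+2), build up term by term: C_1=1, C_2=2, C_3=5, C_4=14, C_5=42, C_6=132, C_7=429, C_8=1430, C_9=4862, C_10=16796, C_11=58786, C_12=208012, C_13=742900, C_14=2674440, C_15=9694845, C_16=35357670.

Final answer: C_{16} = 35357670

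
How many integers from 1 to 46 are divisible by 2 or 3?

Multiples of 2: 23. Multiples of 3: 15. Of both (lcm=6): 7.
By inclusion-exclusion: 23 + 15 - 7.

Final answer: 31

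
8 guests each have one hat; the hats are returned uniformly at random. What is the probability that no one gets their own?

Use the recurrence D(n) = (n-1)(D(n-1) + D(n-2)) with D(0)=1, D(1)=0.
Building up: D(2)=1, D(3)=2, D(4)=9, D(5)=44, D(6)=265, D(7)=1854, D(8)=14833.
Total arrangements: 8! = 40320.
Probability = D(8)/8! = 2119/5760.

Final answer: D(8)/8! = 14833/40320 = 0.367882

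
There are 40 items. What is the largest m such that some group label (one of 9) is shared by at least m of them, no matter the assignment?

There are 9 possible values for group label (one of 9). With 40 items and 9 categories, by pigeonhole: ceiling(40/9).

Final answer: 5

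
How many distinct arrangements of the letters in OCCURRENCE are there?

Letters (C:3, E:2, N:1, O:1, R:2, U:1). Total letters: 10.
Permutations = 10!/(3! x 2! x 2!).

Final answer: 151200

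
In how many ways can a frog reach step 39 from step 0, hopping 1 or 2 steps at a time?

Let f(n) count the ways. The last step is size 1 or 2, so f(n) = f(n-1) + f(n-2) with f(1)=1, f(2)=2.
Computing successive values: f(1)=1, f(2)=2, f(3)=3, f(4)=5, f(5)=8, f(6)=13, f(7)=21, f(8)=34, f(9)=55, f(10)=89, f(11)=144, f(12)=233, f(13)=377, f(14)=610, f(15)=987, f(16)=1597, f(17)=2584, f(18)=4181, f(19)=6765, f(20)=10946, f(21)=17711, f(22)=28657, f(23)=46368, f(24)=75025, f(25)=121393, f(26)=196418, f(27)=317811, f(28)=514229, f(29)=832040, f(30)=1346269, f(31)=2178309, f(32)=3524578, f(33)=5702887, f(34)=9227465, f(35)=14930352, f(36)=24157817, f(37)=39088169, f(38)=63245986, f(39)=102334155.

Final answer: 102334155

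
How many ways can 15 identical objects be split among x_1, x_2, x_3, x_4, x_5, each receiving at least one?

Substitute x'_i = x_i - 1 (so x'_i >= 0). Then sum x'_i = 15 - 5 = 10.
Stars and bars: C(10+5-1, 5-1) = C(14,4).

Final answer: C(14,4) = 1001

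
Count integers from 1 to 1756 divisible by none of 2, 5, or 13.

|div by 2|=878, |div by 5|=351, |div by 13|=135.
|div by 2&5|=175, |div by 2&13|=67, |div by 5&13|=27, |div by all|=13.
By inclusion-exclusion, divisible by at least one: 878+351+135-175-67-27+13 = 1108.
Not divisible by any: 1756 - 1108.

Final answer: 648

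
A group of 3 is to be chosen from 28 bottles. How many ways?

C(28,3) = 28!/(3! x 25!).

Final answer: \binom{28}{3} = 3276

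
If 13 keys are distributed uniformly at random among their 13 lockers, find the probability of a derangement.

Use the recurrence D(n) = (n-1)(D(n-1) + D(n-2)) with D(0)=1, D(1)=0.
Building up: D(2)=1, D(3)=2, D(4)=9, D(5)=44, D(6)=265, D(7)=1854, D(8)=14833, D(9)=133496, D(10)=1334961, D(11)=14684570, D(12)=176214841, D(13)=2290792932.
Total arrangements: 13! = 6227020800.
Probability = D(13)/13! = 63633137/172972800.

Final answer: D(13)/13! = 2290792932/6227020800 = 0.367879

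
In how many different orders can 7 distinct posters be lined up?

The number of ways to arrange 7 distinct objects is 7!.

Final answer: 7! = 5040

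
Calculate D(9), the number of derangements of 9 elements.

Use the recurrence D(n) = (n-1)(D(n-1) + D(n-2)) with D(0)=1, D(1)=0.
Building up: D(2)=1, D(3)=2, D(4)=9, D(5)=44, D(6)=265, D(7)=1854, D(8)=14833.
D(9) = 8 x (D(8) + D(7)) = 8 x (14833 + 1854).

Final answer: D(9) = 133496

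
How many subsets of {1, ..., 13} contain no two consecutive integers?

Let a(n) count such subsets of {1, ..., n}. Either n is excluded (a(n-1) ways) or n is included, forcing n-1 out (a(n-2) ways), so a(n) = a(n-1) + a(n-2) with a(1)=2, a(2)=3.
Iterating the recurrence: a(1)=2, a(2)=3, a(3)=5, a(4)=8, a(5)=13, a(6)=21, a(7)=34, a(8)=55, a(9)=89, a(10)=144, a(11)=233, a(12)=377, a(13)=610.

Final answer: 610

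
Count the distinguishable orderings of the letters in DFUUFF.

Letters (D:1, F:3, U:2). Total letters: 6.
Permutations = 6!/(3! x 2!).

Final answer: 60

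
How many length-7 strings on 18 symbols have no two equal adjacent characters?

Let g(n) count such strings. g(1) = 18, and each valid string of length n-1 extends in 17 ways (any symbol but the last), so g(n) = 17 g(n-1).
Total: g(7) = 18 x 17^6.

Final answer: 18 x 17^{6} = 434476242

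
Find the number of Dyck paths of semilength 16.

Total monotonic paths to (16,16): C(32,16) = 601080390.
Paths that cross above y=x (reflection bijection): C(32,17) = 565722720.
Valid Dyck paths: 601080390 - 565722720.
(These counts are the Catalan numbers.)

Final answer: C_{16} = 35357670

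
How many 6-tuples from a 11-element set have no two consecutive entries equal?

First character: 11 choices. Each subsequent: 10 choices (must differ from the previous one).
Total: 11 x 10^5.

Final answer: 11 x 10^{5} = 1100000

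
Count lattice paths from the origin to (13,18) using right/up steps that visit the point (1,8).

Paths (0,0)->(1,8): C(9,8) = 9.
Paths (1,8)->(13,18): C(22,10) = 646646.
By multiplication principle: 9 x 646646.

Final answer: 5819814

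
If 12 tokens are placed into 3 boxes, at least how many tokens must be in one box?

By the pigeonhole principle: ceiling(12/3).

Final answer: 4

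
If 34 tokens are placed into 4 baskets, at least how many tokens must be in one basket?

By the pigeonhole principle: ceiling(34/4).

Final answer: 9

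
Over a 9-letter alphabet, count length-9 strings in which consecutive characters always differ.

First character: 9 choices. Each subsequent: 8 choices (must differ from the previous one).
Total: 9 x 8^8.

Final answer: 9 x 8^{8} = 150994944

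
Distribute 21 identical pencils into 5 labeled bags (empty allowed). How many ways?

Stars and bars: C(n+k-1, k-1) = C(25,4).

Final answer: C(25,4) = 12650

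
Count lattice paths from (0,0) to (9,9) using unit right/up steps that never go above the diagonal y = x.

Total monotonic paths to (9,9): C(18,9) = 48620.
Reflecting each bad path at its first crossing gives a bijection with paths to (8,10): C(18,10) = 43758.
Valid Dyck paths: 48620 - 43758.
(This is the Catalan number C_{9}.)

Final answer: C_{9} = 4862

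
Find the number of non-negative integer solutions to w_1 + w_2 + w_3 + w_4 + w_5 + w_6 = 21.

Stars and bars with 21 stars and 5 bars:
C(21+6-1, 6-1) = C(26,5).

Final answer: C(26,5) = 65780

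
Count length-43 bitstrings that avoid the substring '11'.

Classify by the final bit: ...0 gives a(n-1) strings, ...01 gives a(n-2) strings. Thus a(n) = a(n-1) + a(n-2) with a(1)=2, a(2)=3.
Building up term by term: a(1)=2, a(2)=3, a(3)=5, a(4)=8, a(5)=13, a(6)=21, a(7)=34, a(8)=55, a(9)=89, a(10)=144, a(11)=233, a(12)=377, a(13)=610, a(14)=987, a(15)=1597, a(16)=2584, a(17)=4181, a(18)=6765, a(19)=10946, a(20)=17711, a(21)=28657, a(22)=46368, a(23)=75025, a(24)=121393, a(25)=196418, a(26)=317811, a(27)=514229, a(28)=832040, a(29)=1346269, a(30)=2178309, a(31)=3524578, a(32)=5702887, a(33)=9227465, a(34)=14930352, a(35)=24157817, a(36)=39088169, a(37)=63245986, a(38)=102334155, a(39)=165580141, a(40)=267914296, a(41)=433494437, a(42)=701408733, a(43)=1134903170.

Final answer: 1134903170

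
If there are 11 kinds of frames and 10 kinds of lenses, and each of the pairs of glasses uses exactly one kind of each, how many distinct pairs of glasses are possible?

By the multiplication principle: 11 x 10.

Final answer: 110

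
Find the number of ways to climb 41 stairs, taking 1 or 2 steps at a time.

Let f(n) be the number of climbs. Removing the last move (1 or 2 steps) gives f(n) = f(n-1) + f(n-2); base cases f(1)=1, f(2)=2.
Building up term by term: f(1)=1, f(2)=2, f(3)=3, f(4)=5, f(5)=8, f(6)=13, f(7)=21, f(8)=34, f(9)=55, f(10)=89, f(11)=144, f(12)=233, f(13)=377, f(14)=610, f(15)=987, f(16)=1597, f(17)=2584, f(18)=4181, f(19)=6765, f(20)=10946, f(21)=17711, f(22)=28657, f(23)=46368, f(24)=75025, f(25)=121393, f(26)=196418, f(27)=317811, f(28)=514229, f(29)=832040, f(30)=1346269, f(31)=2178309, f(32)=3524578, f(33)=5702887, f(34)=9227465, f(35)=14930352, f(36)=24157817, f(37)=39088169, f(38)=63245986, f(39)=102334155, f(40)=165580141, f(41)=267914296.

Final answer: 267914296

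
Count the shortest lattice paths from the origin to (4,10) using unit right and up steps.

Each path has 4 right steps and 10 up steps in some order (14 steps total).
Choose which 10 of the 14 steps are up: C(14,10).

Final answer: C(14,10) = 1001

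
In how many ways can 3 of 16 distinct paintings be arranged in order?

P(16,3) = 16!/(16-3)! = 16!/13!.

Final answer: P(16,3) = 3360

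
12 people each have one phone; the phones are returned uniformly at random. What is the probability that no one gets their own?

D(n) = (n-1)(D(n-1) + D(n-2)), D(0)=1, D(1)=0.
Building up: D(2)=1, D(3)=2, D(4)=9, D(5)=44, D(6)=265, D(7)=1854, D(8)=14833, D(9)=133496, D(10)=1334961, D(11)=14684570, D(12)=176214841.
Total arrangements: 12! = 479001600.
Probability = D(12)/12! = 16019531/43545600.

Final answer: D(12)/12! = 176214841/479001600 = 0.367879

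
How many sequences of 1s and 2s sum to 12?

Let f(n) count the ways. The last step is size 1 or 2, so f(n) = f(n-1) + f(n-2) with f(1)=1, f(2)=2.
Computing successive values: f(1)=1, f(2)=2, f(3)=3, f(4)=5, f(5)=8, f(6)=13, f(7)=21, f(8)=34, f(9)=55, f(10)=89, f(11)=144, f(12)=233.

Final answer: 233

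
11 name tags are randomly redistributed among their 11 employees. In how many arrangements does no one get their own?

Derangements satisfy D(n) = (n-1)(D(n-1) + D(n-2)), starting from D(0)=1, D(1)=0.
D(2) = 1 x (0 + 1) = 1
D(3) = 2 x (1 + 0) = 2
D(4) = 3 x (2 + 1) = 9
D(5) = 4 x (9 + 2) = 44
D(6) = 5 x (44 + 9) = 265
D(7) = 6 x (265 + 44) = 1854
D(8) = 7 x (1854 + 265) = 14833
D(9) = 8 x (14833 + 1854) = 133496
D(10) = 9 x (133496 + 14833) = 1334961
D(11) = 10 x (D(10) + D(9)) = 10 x (1334961 + 133496)

Final answer: D(11) = 14684570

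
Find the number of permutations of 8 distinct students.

The number of ways to arrange 8 distinct objects is 8!.

Final answer: 8! = 40320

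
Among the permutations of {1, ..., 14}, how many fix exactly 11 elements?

Choose which 11 elements are fixed: C(14,11) = 364.
Derange the remaining 3 using D(j) = (j-1)(D(j-1) + D(j-2)), D(0)=1, D(1)=0: D(2)=1, D(3)=2.
Total: 364 x 2.

Final answer: C(14,11) D(3) = 728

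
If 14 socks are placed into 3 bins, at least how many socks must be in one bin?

By the pigeonhole principle: ceiling(14/3).

Final answer: 5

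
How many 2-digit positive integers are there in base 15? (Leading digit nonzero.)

These are the integers in [15^1, 15^2), so the count is 15^2 - 15^1 = 14 x 15^1.

Final answer: 210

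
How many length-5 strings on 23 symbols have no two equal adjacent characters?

First character: 23 choices. Each subsequent: 22 choices (must differ from the previous one).
Total: 23 x 22^4.

Final answer: 23 x 22^{4} = 5387888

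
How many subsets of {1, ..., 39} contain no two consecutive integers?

Let a(n) count such subsets of {1, ..., n}. Either n is excluded (a(n-1) ways) or n is included, forcing n-1 out (a(n-2) ways), so a(n) = a(n-1) + a(n-2) with a(1)=2, a(2)=3.
Iterating the recurrence: a(1)=2, a(2)=3, a(3)=5, a(4)=8, a(5)=13, a(6)=21, a(7)=34, a(8)=55, a(9)=89, a(10)=144, a(11)=233, a(12)=377, a(13)=610, a(14)=987, a(15)=1597, a(16)=2584, a(17)=4181, a(18)=6765, a(19)=10946, a(20)=17711, a(21)=28657, a(22)=46368, a(23)=75025, a(24)=121393, a(25)=196418, a(26)=317811, a(27)=514229, a(28)=832040, a(29)=1346269, a(30)=2178309, a(31)=3524578, a(32)=5702887, a(33)=9227465, a(34)=14930352, a(35)=24157817, a(36)=39088169, a(37)=63245986, a(38)=102334155, a(39)=165580141.

Final answer: 165580141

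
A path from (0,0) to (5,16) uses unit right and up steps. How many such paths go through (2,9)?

Paths (0,0)->(2,9): C(11,9) = 55.
Paths (2,9)->(5,16): C(10,7) = 120.
By multiplication principle: 55 x 120.

Final answer: 6600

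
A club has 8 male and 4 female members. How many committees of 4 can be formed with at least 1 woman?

Sum over valid woman counts:
C(4,1)C(8,3) = 224
C(4,2)C(8,2) = 168
C(4,3)C(8,1) = 32
C(4,4)C(8,0) = 1
Total: 224 + 168 + 32 + 1.

Final answer: 425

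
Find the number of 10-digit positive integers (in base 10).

These are the integers in [10^9, 10^10), so the count is 10^10 - 10^9 = 9 x 10^9.

Final answer: 9000000000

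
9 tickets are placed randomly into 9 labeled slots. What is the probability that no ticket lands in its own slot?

D(n) = (n-1)(D(n-1) + D(n-2)), D(0)=1, D(1)=0.
Building up: D(2)=1, D(3)=2, D(4)=9, D(5)=44, D(6)=265, D(7)=1854, D(8)=14833, D(9)=133496.
Total arrangements: 9! = 362880.
Probability = D(9)/9! = 16687/45360.

Final answer: D(9)/9! = 133496/362880 = 0.367879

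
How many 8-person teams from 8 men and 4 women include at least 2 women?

Sum over valid woman counts:
C(4,2)C(8,6) = 168
C(4,3)C(8,5) = 224
C(4,4)C(8,4) = 70
Total: 168 + 224 + 70.

Final answer: 462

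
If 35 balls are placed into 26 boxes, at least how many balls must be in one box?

By the pigeonhole principle: ceiling(35/26).

Final answer: 2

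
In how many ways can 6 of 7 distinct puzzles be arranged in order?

P(7,6) = 7!/(7-6)! = 7!/1!.

Final answer: P(7,6) = 5040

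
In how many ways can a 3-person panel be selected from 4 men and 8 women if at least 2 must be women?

Sum over valid woman counts:
C(8,2)C(4,1) = 112
C(8,3)C(4,0) = 56
Total: 112 + 56.

Final answer: 168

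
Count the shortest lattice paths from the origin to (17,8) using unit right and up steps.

Each path has 17 right steps and 8 up steps in some order (25 steps total).
Choose which 8 of the 25 steps are up: C(25,8).

Final answer: C(25,8) = 1081575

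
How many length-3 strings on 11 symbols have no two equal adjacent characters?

First character: 11 choices. Each subsequent: 10 choices (must differ from the previous one).
Total: 11 x 10^2.

Final answer: 11 x 10^{2} = 1100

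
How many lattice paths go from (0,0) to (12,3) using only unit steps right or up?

Each path has 12 right steps and 3 up steps in some order (15 steps total).
Choose which 3 of the 15 steps are up: C(15,3).

Final answer: C(15,3) = 455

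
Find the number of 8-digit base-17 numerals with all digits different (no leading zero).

The leading digit has 16 choices (anything but zero); the next has 16 (anything but the first), then 15, and so on, one fewer each time.
Total: 16 x 16 x 15 x 14 x 13 x 12 x 11 x 10.

Final answer: 922521600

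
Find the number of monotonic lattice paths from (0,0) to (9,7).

Each path has 9 right steps and 7 up steps in some order (16 steps total).
Choose which 7 of the 16 steps are up: C(16,7).

Final answer: C(16,7) = 11440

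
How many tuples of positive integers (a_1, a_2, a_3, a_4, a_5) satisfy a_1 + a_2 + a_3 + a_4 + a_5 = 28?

Substitute a'_i = a_i - 1 (so a'_i >= 0). Then sum a'_i = 28 - 5 = 23.
Stars and bars: C(23+5-1, 5-1) = C(27,4).

Final answer: C(27,4) = 17550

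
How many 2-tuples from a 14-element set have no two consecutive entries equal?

First character: 14 choices. Each subsequent: 13 choices (must differ from the previous one).
Total: 14 x 13^1.

Final answer: 14 x 13^{1} = 182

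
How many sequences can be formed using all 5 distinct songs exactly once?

The number of ways to arrange 5 distinct objects is 5!.

Final answer: 5! = 120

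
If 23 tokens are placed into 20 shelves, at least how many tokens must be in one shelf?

By the pigeonhole principle: ceiling(23/20).

Final answer: 2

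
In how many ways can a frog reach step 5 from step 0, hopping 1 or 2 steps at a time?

Let f(n) count the ways. The last step is size 1 or 2, so f(n) = f(n-1) + f(n-2) with f(1)=1, f(2)=2.
Building up term by term: f(1)=1, f(2)=2, f(3)=3, f(4)=5, f(5)=8.

Final answer: 8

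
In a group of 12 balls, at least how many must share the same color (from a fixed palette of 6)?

There are 6 possible values for color (from a fixed palette of 6). With 12 balls and 6 categories, by pigeonhole: ceiling(12/6).

Final answer: 2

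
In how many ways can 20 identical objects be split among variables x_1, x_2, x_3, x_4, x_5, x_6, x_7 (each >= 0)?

Stars and bars with 20 stars and 6 bars:
C(20+7-1, 7-1) = C(26,6).

Final answer: C(26,6) = 230230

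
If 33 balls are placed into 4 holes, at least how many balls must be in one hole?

By the pigeonhole principle: ceiling(33/4).

Final answer: 9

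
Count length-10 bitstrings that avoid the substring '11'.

Classify by the final bit: ...0 gives a(n-1) strings, ...01 gives a(n-2) strings. Thus a(n) = a(n-1) + a(n-2) with a(1)=2, a(2)=3.
Computing successive values: a(1)=2, a(2)=3, a(3)=5, a(4)=8, a(5)=13, a(6)=21, a(7)=34, a(8)=55, a(9)=89, a(10)=144.

Final answer: 144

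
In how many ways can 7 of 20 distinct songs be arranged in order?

P(20,7) = 20!/(20-7)! = 20!/13!.

Final answer: P(20,7) = 390700800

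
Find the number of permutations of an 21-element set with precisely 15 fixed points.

Choose which 15 elements are fixed: C(21,15) = 54264.
Derange the remaining 6 using D(j) = (j-1)(D(j-1) + D(j-2)), D(0)=1, D(1)=0: D(2)=1, D(3)=2, D(4)=9, D(5)=44, D(6)=265.
Total: 54264 x 265.

Final answer: C(21,15) D(6) = 14379960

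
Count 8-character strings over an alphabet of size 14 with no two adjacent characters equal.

Let g(n) count such strings. g(1) = 14, and each valid string of length n-1 extends in 13 ways (any symbol but the last), so g(n) = 13 g(n-1).
Total: g(8) = 14 x 13^7.

Final answer: 14 x 13^{7} = 878479238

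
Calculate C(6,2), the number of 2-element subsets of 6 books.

C(6,2) = 6!/(2! x (6-2)!).

Final answer: C(6,2) = 15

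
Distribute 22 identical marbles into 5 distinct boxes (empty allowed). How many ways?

Stars and bars: C(n+k-1, k-1) = C(26,4).

Final answer: C(26,4) = 14950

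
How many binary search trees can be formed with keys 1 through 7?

This is a standard Catalan-number count: the answer is C_n. Here n = 7.
Using C_0 = 1 and C_(k+1) = C_k x 2(2k+1)/(k+2), build up term by term: C_1=1, C_2=2, C_3=5, C_4=14, C_5=42, C_6=132, C_7=429.

Final answer: C_{7} = 429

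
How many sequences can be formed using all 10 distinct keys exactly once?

The number of ways to arrange 10 distinct objects is 10!.

Final answer: 10! = 3628800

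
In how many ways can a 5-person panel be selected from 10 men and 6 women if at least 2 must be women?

Sum over valid woman counts:
C(6,2)C(10,3) = 1800
C(6,3)C(10,2) = 900
C(6,4)C(10,1) = 150
C(6,5)C(10,0) = 6
Total: 1800 + 900 + 150 + 6.

Final answer: 2856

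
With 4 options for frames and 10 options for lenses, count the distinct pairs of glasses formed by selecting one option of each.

By the multiplication principle: 4 x 10.

Final answer: 40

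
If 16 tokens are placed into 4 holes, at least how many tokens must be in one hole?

By the pigeonhole principle: ceiling(16/4).

Final answer: 4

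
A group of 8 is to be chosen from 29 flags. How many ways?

C(29,8) = 29!/(8! x 21!).

Final answer: \binom{29}{8} = 4292145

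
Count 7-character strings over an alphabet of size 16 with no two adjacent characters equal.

First character: 16 choices. Each subsequent: 15 choices (must differ from the previous one).
Total: 16 x 15^6.

Final answer: 16 x 15^{6} = 182250000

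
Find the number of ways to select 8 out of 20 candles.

C(20,8) = 20!/(8! x (20-8)!).

Final answer: C(20,8) = 125970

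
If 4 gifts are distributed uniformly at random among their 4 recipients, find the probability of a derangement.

Use the recurrence D(n) = (n-1)(D(n-1) + D(n-2)) with D(0)=1, D(1)=0.
Building up: D(2)=1, D(3)=2, D(4)=9.
Total arrangements: 4! = 24.
Probability = D(4)/4! = 3/8.

Final answer: D(4)/4! = 9/24 = 0.375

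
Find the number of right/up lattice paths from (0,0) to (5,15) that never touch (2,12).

Total paths to (5,15): C(20,15) = 15504.
Paths through (2,12): C(14,12) x C(6,3) = 1820.
Avoiding (2,12): 15504 - 1820.

Final answer: 13684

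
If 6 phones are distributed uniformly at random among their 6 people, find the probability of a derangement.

D(n) = (n-1)(D(n-1) + D(n-2)), D(0)=1, D(1)=0.
Building up: D(2)=1, D(3)=2, D(4)=9, D(5)=44, D(6)=265.
Total arrangements: 6! = 720.
Probability = D(6)/6! = 53/144.

Final answer: D(6)/6! = 265/720 = 0.368056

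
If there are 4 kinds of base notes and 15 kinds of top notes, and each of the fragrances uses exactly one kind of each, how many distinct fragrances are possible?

By the multiplication principle: 4 x 15.

Final answer: 60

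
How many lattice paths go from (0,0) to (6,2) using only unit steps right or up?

Each path has 6 right steps and 2 up steps in some order (8 steps total).
Choose which 2 of the 8 steps are up: C(8,2).

Final answer: C(8,2) = 28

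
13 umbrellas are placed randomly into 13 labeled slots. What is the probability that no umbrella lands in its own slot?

Use the recurrence D(n) = (n-1)(D(n-1) + D(n-2)) with D(0)=1, D(1)=0.
Building up: D(2)=1, D(3)=2, D(4)=9, D(5)=44, D(6)=265, D(7)=1854, D(8)=14833, D(9)=133496, D(10)=1334961, D(11)=14684570, D(12)=176214841, D(13)=2290792932.
Total arrangements: 13! = 6227020800.
Probability = D(13)/13! = 63633137/172972800.

Final answer: D(13)/13! = 2290792932/6227020800 = 0.367879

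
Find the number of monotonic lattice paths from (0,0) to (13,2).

Each path has 13 right steps and 2 up steps in some order (15 steps total).
Choose which 2 of the 15 steps are up: C(15,2).

Final answer: C(15,2) = 105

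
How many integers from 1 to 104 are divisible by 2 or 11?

Multiples of 2: 52. Multiples of 11: 9. Of both (lcm=22): 4.
By inclusion-exclusion: 52 + 9 - 4.

Final answer: 57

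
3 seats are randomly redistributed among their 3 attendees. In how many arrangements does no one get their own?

Derangements satisfy D(n) = (n-1)(D(n-1) + D(n-2)), starting from D(0)=1, D(1)=0.
D(2) = 1 x (0 + 1) = 1
D(3) = 2 x (D(2) + D(1)) = 2 x (1 + 0)

Final answer: D(3) = 2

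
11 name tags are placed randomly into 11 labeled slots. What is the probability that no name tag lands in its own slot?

D(n) = (n-1)(D(n-1) + D(n-2)), D(0)=1, D(1)=0.
Building up: D(2)=1, D(3)=2, D(4)=9, D(5)=44, D(6)=265, D(7)=1854, D(8)=14833, D(9)=133496, D(10)=1334961, D(11)=14684570.
Total arrangements: 11! = 39916800.
Probability = D(11)/11! = 1468457/3991680.

Final answer: D(11)/11! = 14684570/39916800 = 0.367879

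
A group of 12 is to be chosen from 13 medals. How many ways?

C(13,12) = 13!/(12! x 1!).

Final answer: \binom{13}{12} = 13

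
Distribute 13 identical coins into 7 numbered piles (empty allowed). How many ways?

Stars and bars: C(n+k-1, k-1) = C(19,6).

Final answer: C(19,6) = 27132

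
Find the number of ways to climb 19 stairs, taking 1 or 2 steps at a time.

Condition on the final move: it is a 1-step (f(n-1) ways to get there) or a 2-step (f(n-2) ways), so f(n) = f(n-1) + f(n-2), with f(1)=1, f(2)=2.
Computing successive values: f(1)=1, f(2)=2, f(3)=3, f(4)=5, f(5)=8, f(6)=13, f(7)=21, f(8)=34, f(9)=55, f(10)=89, f(11)=144, f(12)=233, f(13)=377, f(14)=610, f(15)=987, f(16)=1597, f(17)=2584, f(18)=4181, f(19)=6765.

Final answer: 6765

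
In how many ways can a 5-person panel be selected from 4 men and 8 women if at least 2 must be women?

Sum over valid woman counts:
C(8,2)C(4,3) = 112
C(8,3)C(4,2) = 336
C(8,4)C(4,1) = 280
C(8,5)C(4,0) = 56
Total: 112 + 336 + 280 + 56.

Final answer: 784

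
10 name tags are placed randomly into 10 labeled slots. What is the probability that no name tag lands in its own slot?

Derangements satisfy D(n) = (n-1)(D(n-1) + D(n-2)), starting from D(0)=1, D(1)=0.
Building up: D(2)=1, D(3)=2, D(4)=9, D(5)=44, D(6)=265, D(7)=1854, D(8)=14833, D(9)=133496, D(10)=1334961.
Total arrangements: 10! = 3628800.
Probability = D(10)/10! = 16481/44800.

Final answer: D(10)/10! = 1334961/3628800 = 0.367879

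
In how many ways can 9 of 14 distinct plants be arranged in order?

P(14,9) = 14!/(14-9)! = 14!/5!.

Final answer: P(14,9) = 726485760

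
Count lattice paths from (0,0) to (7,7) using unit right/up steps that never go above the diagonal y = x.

Total monotonic paths to (7,7): C(14,7) = 3432.
Paths that cross above y=x (reflection bijection): C(14,8) = 3003.
Valid Dyck paths: 3432 - 3003.
(This is the Catalan number C_{7}.)

Final answer: C_{7} = 429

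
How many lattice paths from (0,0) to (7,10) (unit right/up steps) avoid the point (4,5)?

Total paths to (7,10): C(17,10) = 19448.
Paths through (4,5): C(9,5) x C(8,5) = 7056.
Avoiding (4,5): 19448 - 7056.

Final answer: 12392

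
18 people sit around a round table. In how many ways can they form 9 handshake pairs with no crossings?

This is counted by the nth Catalan number C_n. Here n = 18/2 = 9.
Using C_0 = 1 and C_(k+1) = C_k x 2(2k+1)/(k+2), build up term by term: C_1=1, C_2=2, C_3=5, C_4=14, C_5=42, C_6=132, C_7=429, C_8=1430, C_9=4862.

Final answer: C_{9} = 4862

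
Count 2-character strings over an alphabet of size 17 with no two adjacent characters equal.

Let g(n) count such strings. g(1) = 17, and each valid string of length n-1 extends in 16 ways (any symbol but the last), so g(n) = 16 g(n-1).
Total: g(2) = 17 x 16^1.

Final answer: 17 x 16^{1} = 272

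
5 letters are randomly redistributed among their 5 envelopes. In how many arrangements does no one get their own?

D(n) = (n-1)(D(n-1) + D(n-2)), D(0)=1, D(1)=0.
D(2) = 1 x (0 + 1) = 1
D(3) = 2 x (1 + 0) = 2
D(4) = 3 x (2 + 1) = 9
D(5) = 4 x (D(4) + D(3)) = 4 x (9 + 2)

Final answer: D(5) = 44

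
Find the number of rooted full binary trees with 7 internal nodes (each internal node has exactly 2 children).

This is counted by the nth Catalan number C_n. Here n = 7.
C_n = C(2n,n) - C(2n,n+1), so C_{7} = C(14,7) - C(14,8) = 3432 - 3003.

Final answer: C_{7} = 429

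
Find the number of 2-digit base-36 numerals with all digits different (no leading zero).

First digit: 35 (nonzero). Second: 35 (not first). Third: 34, etc.
Total: 35 x 35.

Final answer: 1225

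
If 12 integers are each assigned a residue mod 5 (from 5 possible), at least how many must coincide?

There are 5 possible values for residue mod 5. With 12 integers and 5 categories, by pigeonhole: ceiling(12/5).

Final answer: 3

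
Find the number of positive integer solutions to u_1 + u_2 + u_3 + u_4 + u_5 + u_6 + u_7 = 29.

Substitute u'_i = u_i - 1 (so u'_i >= 0). Then sum u'_i = 29 - 7 = 22.
Stars and bars: C(22+7-1, 7-1) = C(28,6).

Final answer: C(28,6) = 376740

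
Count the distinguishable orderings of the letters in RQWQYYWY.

Letters (Q:2, R:1, W:2, Y:3). Total letters: 8.
Permutations = 8!/(3! x 2! x 2!).

Final answer: 1680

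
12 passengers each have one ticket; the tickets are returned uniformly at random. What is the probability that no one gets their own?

Use the recurrence D(n) = (n-1)(D(n-1) + D(n-2)) with D(0)=1, D(1)=0.
Building up: D(2)=1, D(3)=2, D(4)=9, D(5)=44, D(6)=265, D(7)=1854, D(8)=14833, D(9)=133496, D(10)=1334961, D(11)=14684570, D(12)=176214841.
Total arrangements: 12! = 479001600.
Probability = D(12)/12! = 16019531/43545600.

Final answer: D(12)/12! = 176214841/479001600 = 0.367879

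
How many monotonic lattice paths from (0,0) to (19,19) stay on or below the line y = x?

Total monotonic paths to (19,19): C(38,19) = 35345263800.
Paths that cross above y=x (reflection bijection): C(38,20) = 33578000610.
Valid Dyck paths: 35345263800 - 33578000610.
(Equivalently, C_{19} = C(38,19)/20 = 35345263800/20.)

Final answer: C_{19} = 1767263190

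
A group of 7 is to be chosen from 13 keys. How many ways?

C(13,7) = 13!/(7! x (13-7)!).

Final answer: C(13,7) = 1716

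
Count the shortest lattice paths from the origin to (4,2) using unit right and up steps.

Each path has 4 right steps and 2 up steps in some order (6 steps total).
Choose which 2 of the 6 steps are up: C(6,2).

Final answer: C(6,2) = 15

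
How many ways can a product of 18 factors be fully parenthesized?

This is a standard Catalan-number count: the answer is C_n. Here n = 18 - 1 = 17.
C_n = (2n)!/(n!(n+1)!), so C_{17} = 34!/(17! x 18!) = C(34,17)/18 = 2333606220/18.

Final answer: C_{17} = 129644790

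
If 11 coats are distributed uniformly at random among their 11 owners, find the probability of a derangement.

Derangements satisfy D(n) = (n-1)(D(n-1) + D(n-2)), starting from D(0)=1, D(1)=0.
Building up: D(2)=1, D(3)=2, D(4)=9, D(5)=44, D(6)=265, D(7)=1854, D(8)=14833, D(9)=133496, D(10)=1334961, D(11)=14684570.
Total arrangements: 11! = 39916800.
Probability = D(11)/11! = 1468457/3991680.

Final answer: D(11)/11! = 14684570/39916800 = 0.367879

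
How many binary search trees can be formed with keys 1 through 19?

This is counted by the nth Catalan number C_n. Here n = 19.
C_n = C(2n,n)/(n+1), so C_{19} = C(38,19)/20 = 35345263800/20.

Final answer: C_{19} = 1767263190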